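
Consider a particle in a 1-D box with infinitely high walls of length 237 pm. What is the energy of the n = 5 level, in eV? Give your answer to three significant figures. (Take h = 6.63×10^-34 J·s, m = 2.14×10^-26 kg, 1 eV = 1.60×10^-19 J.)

E_5 = 0.00714 eV

For an infinite well E_n = n²h²/(8mL²), so E_1 = h²/(8mL²) = (6.63×10^-34)²/(8·2.14×10^-26·(2.37×10^-10 m)²) = 4.571×10^-23 J.
Then E_5 = 5²·E_1 = 25·4.571×10^-23 J = 1.143×10^-21 J.
Converting, E_5 = 1.143×10^-21 J / (1.60×10^-19 J/eV) = 0.00714 eV.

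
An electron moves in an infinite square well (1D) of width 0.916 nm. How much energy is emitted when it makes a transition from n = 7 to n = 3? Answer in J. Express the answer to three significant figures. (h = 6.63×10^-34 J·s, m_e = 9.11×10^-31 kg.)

|ΔE| = 2.88×10^-18 J

E_1 = h²/(8m_eL²) = 7.188×10^-20 J.
|ΔE| = |7² − 3²|·E_1 = 40·7.188×10^-20 J = 2.88×10^-18 J.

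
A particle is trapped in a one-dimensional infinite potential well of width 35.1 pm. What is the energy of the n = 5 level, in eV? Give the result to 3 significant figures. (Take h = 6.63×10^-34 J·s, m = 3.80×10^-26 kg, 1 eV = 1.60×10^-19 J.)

E_5 = 0.183 eV

For an infinite well E_n = n²h²/(8mL²), so E_1 = h²/(8mL²) = (6.63×10^-34)²/(8·3.80×10^-26·(3.51×10^-11 m)²) = 1.174×10^-21 J.
Then E_5 = 5²·E_1 = 25·1.174×10^-21 J = 2.935×10^-20 J.
Converting, E_5 = 2.935×10^-20 J / (1.60×10^-19 J/eV) = 0.183 eV.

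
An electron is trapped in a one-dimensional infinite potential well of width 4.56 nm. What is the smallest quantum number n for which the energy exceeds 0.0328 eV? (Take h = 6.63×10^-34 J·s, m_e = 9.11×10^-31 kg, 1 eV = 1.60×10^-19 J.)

E_1 = h²/(8m_eL²) = 2.901×10^-21 J = 0.01813 eV.
Need n² > 0.0328/0.01813 = 1.809, i.e. n > 1.345.
The smallest integer satisfying this is n = 2.

n = 2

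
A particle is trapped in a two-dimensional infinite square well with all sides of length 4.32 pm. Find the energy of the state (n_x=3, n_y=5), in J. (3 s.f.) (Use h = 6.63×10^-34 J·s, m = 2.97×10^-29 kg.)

E = 3.37×10^-15 J

For a 2D rectangular well E = (h²/8m)·Σ n_i²/L_i² = (6.63×10^-34)²/(8·2.97×10^-29) · [3²/(4.32 pm)² + 5²/(4.32 pm)²].
Evaluating gives E = 3.37×10^-15 J.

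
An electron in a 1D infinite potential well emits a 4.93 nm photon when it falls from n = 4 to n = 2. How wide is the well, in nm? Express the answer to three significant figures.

The photon carries ΔE = hc/λ = 6.626×10^-34·2.998×10^8/4.93×10^-9 m = 4.029×10^-17 J.
Since ΔE = (4² − 2²)E_1, E_1 = 3.357×10^-18 J, and L = h/√(8m_eE_1) = 1.34×10^-10 m = 0.134 nm.

L = 0.134 nm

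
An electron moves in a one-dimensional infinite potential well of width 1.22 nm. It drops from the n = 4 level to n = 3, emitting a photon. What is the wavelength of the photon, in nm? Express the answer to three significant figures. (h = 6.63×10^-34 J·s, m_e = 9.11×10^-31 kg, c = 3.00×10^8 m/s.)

λ = 701 nm

E_1 = h²/(8m_eL²) = 4.052×10^-20 J, so ΔE = (4² − 3²)E_1 = 2.836×10^-19 J.
λ = hc/ΔE = (6.63×10^-34·3.00×10^8)/2.836×10^-19 = 7.01×10^-7 m = 701 nm.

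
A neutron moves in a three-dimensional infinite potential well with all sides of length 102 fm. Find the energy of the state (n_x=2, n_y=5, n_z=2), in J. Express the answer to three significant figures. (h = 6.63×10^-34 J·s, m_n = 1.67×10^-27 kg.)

E = 1.04×10^-13 J

For a 3D rectangular well E = (h²/8m_n)·Σ n_i²/L_i² = (6.63×10^-34)²/(8·1.67×10^-27) · [2²/(102 fm)² + 5²/(102 fm)² + 2²/(102 fm)²].
Evaluating gives E = 1.04×10^-13 J.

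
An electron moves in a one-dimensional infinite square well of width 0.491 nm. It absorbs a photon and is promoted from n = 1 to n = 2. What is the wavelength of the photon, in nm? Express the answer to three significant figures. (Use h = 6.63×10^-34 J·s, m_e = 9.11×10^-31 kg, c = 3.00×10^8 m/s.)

λ = 265 nm

E_1 = h²/(8m_eL²) = 2.502×10^-19 J, so ΔE = (2² − 1²)E_1 = 7.506×10^-19 J.
λ = hc/ΔE = (6.63×10^-34·3.00×10^8)/7.506×10^-19 = 2.65×10^-7 m = 265 nm.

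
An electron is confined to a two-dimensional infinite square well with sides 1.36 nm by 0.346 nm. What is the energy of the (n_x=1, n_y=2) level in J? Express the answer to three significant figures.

E = 2.05×10^-18 J

For a 2D rectangular well E = (h²/8m_e)·Σ n_i²/L_i² = (6.626×10^-34)²/(8·9.109×10^-31) · [1²/(1.36 nm)² + 2²/(0.346 nm)²].
Evaluating gives E = 2.05×10^-18 J.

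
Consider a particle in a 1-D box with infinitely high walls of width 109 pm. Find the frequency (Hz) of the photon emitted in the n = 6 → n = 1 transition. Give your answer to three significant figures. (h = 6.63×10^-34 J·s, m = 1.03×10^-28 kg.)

E_1 = h²/(8mL²) = 4.490×10^-20 J and ΔE = (6² − 1²)E_1 = 1.571×10^-18 J.
f = ΔE/h = 1.571×10^-18/6.63×10^-34 = 2.37×10^15 Hz.

f = 2.37×10^15 Hz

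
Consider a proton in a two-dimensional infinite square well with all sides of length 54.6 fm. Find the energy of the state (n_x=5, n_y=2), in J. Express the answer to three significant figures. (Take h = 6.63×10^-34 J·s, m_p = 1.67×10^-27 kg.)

E = 3.20×10^-13 J

For a 2D rectangular well E = (h²/8m_p)·Σ n_i²/L_i² = (6.63×10^-34)²/(8·1.67×10^-27) · [5²/(54.6 fm)² + 2²/(54.6 fm)²].
Evaluating gives E = 3.20×10^-13 J.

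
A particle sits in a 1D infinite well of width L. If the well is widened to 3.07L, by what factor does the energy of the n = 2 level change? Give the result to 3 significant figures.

E_n ∝ 1/L², so the energy scales by 1/3.07² = 0.106.

0.106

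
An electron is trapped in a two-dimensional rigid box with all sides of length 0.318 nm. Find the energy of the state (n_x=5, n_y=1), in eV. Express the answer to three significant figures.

For a 2D rectangular well E = (h²/8m_e)·Σ n_i²/L_i² = (6.626×10^-34)²/(8·9.109×10^-31) · [5²/(0.318 nm)² + 1²/(0.318 nm)²].
Evaluating gives E = 1.549×10^-17 J = 96.7 eV.

E = 96.7 eV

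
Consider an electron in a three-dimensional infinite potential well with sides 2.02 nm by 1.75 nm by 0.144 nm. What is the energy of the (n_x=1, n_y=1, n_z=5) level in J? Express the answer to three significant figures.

E = 7.27×10^-17 J

For a 3D rectangular well E = (h²/8m_e)·Σ n_i²/L_i² = (6.626×10^-34)²/(8·9.109×10^-31) · [1²/(2.02 nm)² + 1²/(1.75 nm)² + 5²/(0.144 nm)²].
Evaluating gives E = 7.27×10^-17 J.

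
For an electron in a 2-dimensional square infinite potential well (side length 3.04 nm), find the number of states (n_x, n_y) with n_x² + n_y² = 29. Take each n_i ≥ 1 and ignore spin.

The level has n_x² + n_y² = 29. The ordered positive-integer solutions are (2, 5), (5, 2).
That gives 2 states.

degeneracy = 2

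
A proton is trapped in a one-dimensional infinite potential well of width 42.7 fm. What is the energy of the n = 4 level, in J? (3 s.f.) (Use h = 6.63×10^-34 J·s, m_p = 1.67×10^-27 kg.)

E_4 = 2.89×10^-13 J

For an infinite well E_n = n²h²/(8m_pL²), so E_1 = h²/(8m_pL²) = (6.63×10^-34)²/(8·1.67×10^-27·(4.27×10^-14 m)²) = 1.805×10^-14 J.
Then E_4 = 4²·E_1 = 16·1.805×10^-14 J = 2.89×10^-13 J.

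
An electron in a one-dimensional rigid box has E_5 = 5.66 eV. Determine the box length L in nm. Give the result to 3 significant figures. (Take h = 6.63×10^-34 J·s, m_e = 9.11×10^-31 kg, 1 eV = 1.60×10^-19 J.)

L = 1.29 nm

From E_n = n²h²/(8m_eL²), L = n·h/√(8m_eE_n).
E_5 = 5.66 eV = 9.056×10^-19 J, so L = 5·6.63×10^-34/√(8·9.11×10^-31·9.056×10^-19) = 1.29×10^-9 m = 1.29 nm.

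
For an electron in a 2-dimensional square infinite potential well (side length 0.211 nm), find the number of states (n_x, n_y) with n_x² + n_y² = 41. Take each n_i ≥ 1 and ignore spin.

degeneracy = 2

The level has n_x² + n_y² = 41. The ordered positive-integer solutions are (4, 5), (5, 4).
That gives 2 states.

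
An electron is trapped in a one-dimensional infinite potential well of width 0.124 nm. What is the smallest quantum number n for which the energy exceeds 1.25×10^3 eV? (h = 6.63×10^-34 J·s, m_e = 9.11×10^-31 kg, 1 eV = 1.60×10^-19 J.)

n = 8

E_1 = h²/(8m_eL²) = 3.923×10^-18 J = 24.52 eV.
Need n² > 1.25×10^3/24.52 = 50.98, i.e. n > 7.140.
The smallest integer satisfying this is n = 8.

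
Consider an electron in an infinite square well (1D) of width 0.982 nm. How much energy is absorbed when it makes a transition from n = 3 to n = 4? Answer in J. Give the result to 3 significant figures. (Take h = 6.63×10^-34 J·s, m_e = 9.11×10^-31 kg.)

E_1 = h²/(8m_eL²) = 6.255×10^-20 J.
|ΔE| = |3² − 4²|·E_1 = 7·6.255×10^-20 J = 4.38×10^-19 J.

|ΔE| = 4.38×10^-19 J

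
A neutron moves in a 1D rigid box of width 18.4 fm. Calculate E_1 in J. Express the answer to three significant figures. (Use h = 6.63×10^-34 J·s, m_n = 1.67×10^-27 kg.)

E_1 = 9.72×10^-14 J

For an infinite well E_n = n²h²/(8m_nL²), so E_1 = h²/(8m_nL²) = (6.63×10^-34)²/(8·1.67×10^-27·(1.84×10^-14 m)²) = 9.718×10^-14 J.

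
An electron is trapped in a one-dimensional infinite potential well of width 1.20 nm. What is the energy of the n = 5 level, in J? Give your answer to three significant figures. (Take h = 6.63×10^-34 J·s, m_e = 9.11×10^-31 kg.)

For an infinite well E_n = n²h²/(8m_eL²), so E_1 = h²/(8m_eL²) = (6.63×10^-34)²/(8·9.11×10^-31·(1.20×10^-9 m)²) = 4.188×10^-20 J.
Then E_5 = 5²·E_1 = 25·4.188×10^-20 J = 1.05×10^-18 J.

E_5 = 1.05×10^-18 J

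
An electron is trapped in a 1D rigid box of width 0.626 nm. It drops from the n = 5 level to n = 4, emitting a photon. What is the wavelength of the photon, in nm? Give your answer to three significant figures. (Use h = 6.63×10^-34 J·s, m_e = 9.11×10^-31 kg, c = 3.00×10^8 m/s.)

λ = 144 nm

E_1 = h²/(8m_eL²) = 1.539×10^-19 J, so ΔE = (5² − 4²)E_1 = 1.385×10^-18 J.
λ = hc/ΔE = (6.63×10^-34·3.00×10^8)/1.385×10^-18 = 1.44×10^-7 m = 144 nm.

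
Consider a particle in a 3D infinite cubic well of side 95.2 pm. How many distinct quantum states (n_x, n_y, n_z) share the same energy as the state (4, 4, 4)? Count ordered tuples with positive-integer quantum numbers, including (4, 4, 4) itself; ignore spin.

The level has n_x² + n_y² + n_z² = 48. The ordered positive-integer solutions are (4, 4, 4).
That gives 1 state.

degeneracy = 1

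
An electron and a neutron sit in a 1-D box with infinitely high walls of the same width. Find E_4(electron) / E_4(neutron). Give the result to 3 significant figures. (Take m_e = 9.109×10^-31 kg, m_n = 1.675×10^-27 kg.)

E_n ∝ 1/m at fixed n and L, so the ratio is m_n/m_e = 1.675×10^-27/9.109×10^-31 = 1.84×10^3.

1.84×10^3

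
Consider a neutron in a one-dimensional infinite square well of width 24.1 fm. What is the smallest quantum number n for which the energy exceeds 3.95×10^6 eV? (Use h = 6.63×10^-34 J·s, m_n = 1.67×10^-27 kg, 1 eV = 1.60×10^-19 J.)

E_1 = h²/(8m_nL²) = 5.665×10^-14 J = 3.541×10^5 eV.
Need n² > 3.95×10^6/3.541×10^5 = 11.16, i.e. n > 3.341.
The smallest integer satisfying this is n = 4.

n = 4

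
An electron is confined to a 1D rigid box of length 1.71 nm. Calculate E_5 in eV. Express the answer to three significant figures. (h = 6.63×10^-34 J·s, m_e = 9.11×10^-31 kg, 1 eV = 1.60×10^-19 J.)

For an infinite well E_n = n²h²/(8m_eL²), so E_1 = h²/(8m_eL²) = (6.63×10^-34)²/(8·9.11×10^-31·(1.71×10^-9 m)²) = 2.063×10^-20 J.
Then E_5 = 5²·E_1 = 25·2.063×10^-20 J = 5.158×10^-19 J.
Converting, E_5 = 5.158×10^-19 J / (1.60×10^-19 J/eV) = 3.22 eV.

E_5 = 3.22 eV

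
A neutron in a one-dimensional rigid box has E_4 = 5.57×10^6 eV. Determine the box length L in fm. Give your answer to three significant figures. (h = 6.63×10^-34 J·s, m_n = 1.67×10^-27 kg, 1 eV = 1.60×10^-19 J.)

L = 24.3 fm

From E_n = n²h²/(8m_nL²), L = n·h/√(8m_nE_n).
E_4 = 5.57×10^6 eV = 8.912×10^-13 J, so L = 4·6.63×10^-34/√(8·1.67×10^-27·8.912×10^-13) = 2.43×10^-14 m = 24.3 fm.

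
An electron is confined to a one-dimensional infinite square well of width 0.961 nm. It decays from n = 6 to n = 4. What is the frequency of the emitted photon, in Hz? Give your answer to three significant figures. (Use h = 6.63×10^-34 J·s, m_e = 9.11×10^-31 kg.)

E_1 = h²/(8m_eL²) = 6.531×10^-20 J and ΔE = (6² − 4²)E_1 = 1.306×10^-18 J.
f = ΔE/h = 1.306×10^-18/6.63×10^-34 = 1.97×10^15 Hz.

f = 1.97×10^15 Hz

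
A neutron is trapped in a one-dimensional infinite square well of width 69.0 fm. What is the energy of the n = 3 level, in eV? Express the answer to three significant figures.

For an infinite well E_n = n²h²/(8m_nL²), so E_1 = h²/(8m_nL²) = (6.626×10^-34)²/(8·1.675×10^-27·(6.90×10^-14 m)²) = 6.882×10^-15 J.
Then E_3 = 3²·E_1 = 9·6.882×10^-15 J = 6.194×10^-14 J.
Converting, E_3 = 6.194×10^-14 J / (1.602×10^-19 J/eV) = 3.87×10^5 eV.

E_3 = 3.87×10^5 eV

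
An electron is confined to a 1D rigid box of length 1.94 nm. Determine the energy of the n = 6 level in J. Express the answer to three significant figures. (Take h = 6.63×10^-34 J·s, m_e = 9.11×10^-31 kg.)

E_6 = 5.77×10^-19 J

For an infinite well E_n = n²h²/(8m_eL²), so E_1 = h²/(8m_eL²) = (6.63×10^-34)²/(8·9.11×10^-31·(1.94×10^-9 m)²) = 1.603×10^-20 J.
Then E_6 = 6²·E_1 = 36·1.603×10^-20 J = 5.77×10^-19 J.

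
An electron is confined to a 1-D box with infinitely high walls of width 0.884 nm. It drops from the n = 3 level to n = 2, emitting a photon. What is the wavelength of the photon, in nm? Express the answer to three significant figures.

λ = 515 nm

E_1 = h²/(8m_eL²) = 7.710×10^-20 J, so ΔE = (3² − 2²)E_1 = 3.855×10^-19 J.
λ = hc/ΔE = (6.626×10^-34·2.998×10^8)/3.855×10^-19 = 5.15×10^-7 m = 515 nm.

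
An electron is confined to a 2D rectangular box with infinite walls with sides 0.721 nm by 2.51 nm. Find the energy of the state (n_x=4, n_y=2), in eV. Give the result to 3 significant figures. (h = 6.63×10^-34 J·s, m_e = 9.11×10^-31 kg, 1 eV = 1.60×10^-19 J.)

For a 2D rectangular well E = (h²/8m_e)·Σ n_i²/L_i² = (6.63×10^-34)²/(8·9.11×10^-31) · [4²/(0.721 nm)² + 2²/(2.51 nm)²].
Evaluating gives E = 1.895×10^-18 J = 11.8 eV.

E = 11.8 eV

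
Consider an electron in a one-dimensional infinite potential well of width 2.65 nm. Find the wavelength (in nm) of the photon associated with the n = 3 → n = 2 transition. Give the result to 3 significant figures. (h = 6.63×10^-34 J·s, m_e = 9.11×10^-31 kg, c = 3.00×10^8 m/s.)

E_1 = h²/(8m_eL²) = 8.589×10^-21 J, so ΔE = (3² − 2²)E_1 = 4.294×10^-20 J.
λ = hc/ΔE = (6.63×10^-34·3.00×10^8)/4.294×10^-20 = 4.63×10^-6 m = 4.63×10^3 nm.

λ = 4.63×10^3 nm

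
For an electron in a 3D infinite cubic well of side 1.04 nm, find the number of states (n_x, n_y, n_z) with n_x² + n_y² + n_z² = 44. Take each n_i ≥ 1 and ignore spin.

degeneracy = 3

The level has n_x² + n_y² + n_z² = 44. The ordered positive-integer solutions are (2, 2, 6), (2, 6, 2), (6, 2, 2).
That gives 3 states.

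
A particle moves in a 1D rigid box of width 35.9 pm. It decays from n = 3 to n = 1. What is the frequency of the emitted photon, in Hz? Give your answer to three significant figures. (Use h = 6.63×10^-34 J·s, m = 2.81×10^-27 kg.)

f = 1.83×10^14 Hz

E_1 = h²/(8mL²) = 1.517×10^-20 J and ΔE = (3² − 1²)E_1 = 1.214×10^-19 J.
f = ΔE/h = 1.214×10^-19/6.63×10^-34 = 1.83×10^14 Hz.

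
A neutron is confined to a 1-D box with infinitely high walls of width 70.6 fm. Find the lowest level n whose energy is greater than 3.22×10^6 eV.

E_1 = h²/(8m_nL²) = 6.573×10^-15 J = 4.103×10^4 eV.
Need n² > 3.22×10^6/4.103×10^4 = 78.48, i.e. n > 8.859.
The smallest integer satisfying this is n = 9.

n = 9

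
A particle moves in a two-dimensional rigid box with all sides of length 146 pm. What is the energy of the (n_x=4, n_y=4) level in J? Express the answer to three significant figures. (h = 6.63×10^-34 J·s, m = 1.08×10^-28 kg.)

E = 7.64×10^-19 J

For a 2D rectangular well E = (h²/8m)·Σ n_i²/L_i² = (6.63×10^-34)²/(8·1.08×10^-28) · [4²/(146 pm)² + 4²/(146 pm)²].
Evaluating gives E = 7.64×10^-19 J.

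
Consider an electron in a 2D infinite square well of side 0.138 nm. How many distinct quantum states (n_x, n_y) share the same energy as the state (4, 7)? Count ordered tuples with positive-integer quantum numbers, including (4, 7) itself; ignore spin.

The level has n_x² + n_y² = 65. The ordered positive-integer solutions are (1, 8), (4, 7), (7, 4), (8, 1).
That gives 4 states.

degeneracy = 4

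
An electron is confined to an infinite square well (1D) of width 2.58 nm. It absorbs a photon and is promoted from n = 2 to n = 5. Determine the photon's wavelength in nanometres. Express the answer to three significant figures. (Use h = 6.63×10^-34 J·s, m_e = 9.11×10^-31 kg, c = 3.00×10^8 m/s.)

λ = 1.05×10^3 nm

E_1 = h²/(8m_eL²) = 9.061×10^-21 J, so ΔE = (5² − 2²)E_1 = 1.903×10^-19 J.
λ = hc/ΔE = (6.63×10^-34·3.00×10^8)/1.903×10^-19 = 1.05×10^-6 m = 1.05×10^3 nm.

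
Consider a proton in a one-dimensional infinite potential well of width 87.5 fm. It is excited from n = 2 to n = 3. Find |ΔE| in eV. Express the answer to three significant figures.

E_1 = h²/(8m_pL²) = 4.285×10^-15 J.
|ΔE| = |2² − 3²|·E_1 = 5·4.285×10^-15 J = 2.143×10^-14 J = 1.34×10^5 eV.

|ΔE| = 1.34×10^5 eV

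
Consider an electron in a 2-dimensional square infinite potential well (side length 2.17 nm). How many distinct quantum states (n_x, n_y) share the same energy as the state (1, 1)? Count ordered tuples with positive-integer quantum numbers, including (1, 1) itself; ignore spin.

The level has n_x² + n_y² = 2. The ordered positive-integer solutions are (1, 1).
That gives 1 state.

degeneracy = 1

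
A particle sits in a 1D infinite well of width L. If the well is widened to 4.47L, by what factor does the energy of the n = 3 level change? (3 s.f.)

E_n ∝ 1/L², so the energy scales by 1/4.47² = 0.0500.

0.0500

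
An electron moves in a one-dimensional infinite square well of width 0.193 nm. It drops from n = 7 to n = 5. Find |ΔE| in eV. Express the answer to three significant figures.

E_1 = h²/(8m_eL²) = 1.617×10^-18 J.
|ΔE| = |7² − 5²|·E_1 = 24·1.617×10^-18 J = 3.881×10^-17 J = 242 eV.

|ΔE| = 242 eV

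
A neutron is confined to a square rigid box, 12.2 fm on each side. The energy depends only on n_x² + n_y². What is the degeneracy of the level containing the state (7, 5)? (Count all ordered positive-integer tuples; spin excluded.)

degeneracy = 2

The level has n_x² + n_y² = 74. The ordered positive-integer solutions are (5, 7), (7, 5).
That gives 2 states.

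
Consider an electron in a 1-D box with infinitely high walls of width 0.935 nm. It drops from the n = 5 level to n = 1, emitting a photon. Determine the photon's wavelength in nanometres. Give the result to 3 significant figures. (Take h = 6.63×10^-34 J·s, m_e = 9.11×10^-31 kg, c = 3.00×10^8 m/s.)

λ = 120 nm

E_1 = h²/(8m_eL²) = 6.899×10^-20 J, so ΔE = (5² − 1²)E_1 = 1.656×10^-18 J.
λ = hc/ΔE = (6.63×10^-34·3.00×10^8)/1.656×10^-18 = 1.20×10^-7 m = 120 nm.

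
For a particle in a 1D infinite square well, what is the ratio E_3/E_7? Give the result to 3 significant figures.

E_n ∝ n², so E_3/E_7 = 3²/7² = 9/49 = 0.184.

0.184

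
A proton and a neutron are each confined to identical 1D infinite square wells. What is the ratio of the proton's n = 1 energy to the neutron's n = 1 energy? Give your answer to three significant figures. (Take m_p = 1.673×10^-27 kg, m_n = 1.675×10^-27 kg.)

1.00

E_n ∝ 1/m at fixed n and L, so the ratio is m_n/m_p = 1.675×10^-27/1.673×10^-27 = 1.00.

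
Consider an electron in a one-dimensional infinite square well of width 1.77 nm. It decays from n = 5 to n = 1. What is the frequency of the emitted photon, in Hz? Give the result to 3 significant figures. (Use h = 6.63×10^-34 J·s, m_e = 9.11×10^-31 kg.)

f = 6.97×10^14 Hz

E_1 = h²/(8m_eL²) = 1.925×10^-20 J and ΔE = (5² − 1²)E_1 = 4.620×10^-19 J.
f = ΔE/h = 4.620×10^-19/6.63×10^-34 = 6.97×10^14 Hz.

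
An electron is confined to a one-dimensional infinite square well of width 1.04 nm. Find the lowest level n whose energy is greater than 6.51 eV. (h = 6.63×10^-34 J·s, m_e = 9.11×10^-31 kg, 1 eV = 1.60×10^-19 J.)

E_1 = h²/(8m_eL²) = 5.576×10^-20 J = 0.3485 eV.
Need n² > 6.51/0.3485 = 18.68, i.e. n > 4.322.
The smallest integer satisfying this is n = 5.

n = 5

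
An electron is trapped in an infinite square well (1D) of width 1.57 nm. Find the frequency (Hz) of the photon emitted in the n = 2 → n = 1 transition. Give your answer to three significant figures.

E_1 = h²/(8m_eL²) = 2.444×10^-20 J and ΔE = (2² − 1²)E_1 = 7.332×10^-20 J.
f = ΔE/h = 7.332×10^-20/6.626×10^-34 = 1.11×10^14 Hz.

f = 1.11×10^14 Hz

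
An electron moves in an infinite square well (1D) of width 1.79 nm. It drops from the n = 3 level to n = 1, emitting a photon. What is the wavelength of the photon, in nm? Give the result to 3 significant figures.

λ = 1.32×10^3 nm

E_1 = h²/(8m_eL²) = 1.880×10^-20 J, so ΔE = (3² − 1²)E_1 = 1.504×10^-19 J.
λ = hc/ΔE = (6.626×10^-34·2.998×10^8)/1.504×10^-19 = 1.32×10^-6 m = 1.32×10^3 nm.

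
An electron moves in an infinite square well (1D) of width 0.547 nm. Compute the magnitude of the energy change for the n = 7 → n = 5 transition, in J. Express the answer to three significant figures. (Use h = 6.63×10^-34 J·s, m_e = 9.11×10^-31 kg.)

E_1 = h²/(8m_eL²) = 2.016×10^-19 J.
|ΔE| = |7² − 5²|·E_1 = 24·2.016×10^-19 J = 4.84×10^-18 J.

|ΔE| = 4.84×10^-18 J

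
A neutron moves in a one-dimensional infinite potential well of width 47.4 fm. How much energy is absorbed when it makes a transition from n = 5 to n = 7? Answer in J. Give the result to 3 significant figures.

|ΔE| = 3.50×10^-13 J

E_1 = h²/(8m_nL²) = 1.458×10^-14 J.
|ΔE| = |5² − 7²|·E_1 = 24·1.458×10^-14 J = 3.50×10^-13 J.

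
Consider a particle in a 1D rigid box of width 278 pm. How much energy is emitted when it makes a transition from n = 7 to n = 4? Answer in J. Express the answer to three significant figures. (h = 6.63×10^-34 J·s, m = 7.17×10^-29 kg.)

E_1 = h²/(8mL²) = 9.916×10^-21 J.
|ΔE| = |7² − 4²|·E_1 = 33·9.916×10^-21 J = 3.27×10^-19 J.

|ΔE| = 3.27×10^-19 J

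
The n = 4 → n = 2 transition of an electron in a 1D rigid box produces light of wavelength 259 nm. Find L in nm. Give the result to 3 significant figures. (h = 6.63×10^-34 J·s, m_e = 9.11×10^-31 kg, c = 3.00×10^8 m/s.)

L = 0.971 nm

The photon carries ΔE = hc/λ = 6.63×10^-34·3.00×10^8/2.59×10^-7 m = 7.680×10^-19 J.
Since ΔE = (4² − 2²)E_1, E_1 = 6.400×10^-20 J, and L = h/√(8m_eE_1) = 9.71×10^-10 m = 0.971 nm.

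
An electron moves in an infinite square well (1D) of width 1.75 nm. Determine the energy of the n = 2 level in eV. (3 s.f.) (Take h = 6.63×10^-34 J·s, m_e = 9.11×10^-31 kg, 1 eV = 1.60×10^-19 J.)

For an infinite well E_n = n²h²/(8m_eL²), so E_1 = h²/(8m_eL²) = (6.63×10^-34)²/(8·9.11×10^-31·(1.75×10^-9 m)²) = 1.969×10^-20 J.
Then E_2 = 2²·E_1 = 4·1.969×10^-20 J = 7.876×10^-20 J.
Converting, E_2 = 7.876×10^-20 J / (1.60×10^-19 J/eV) = 0.492 eV.

E_2 = 0.492 eV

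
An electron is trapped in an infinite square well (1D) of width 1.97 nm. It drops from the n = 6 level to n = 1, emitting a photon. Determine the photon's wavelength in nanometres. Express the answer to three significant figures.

E_1 = h²/(8m_eL²) = 1.552×10^-20 J, so ΔE = (6² − 1²)E_1 = 5.432×10^-19 J.
λ = hc/ΔE = (6.626×10^-34·2.998×10^8)/5.432×10^-19 = 3.66×10^-7 m = 366 nm.

λ = 366 nm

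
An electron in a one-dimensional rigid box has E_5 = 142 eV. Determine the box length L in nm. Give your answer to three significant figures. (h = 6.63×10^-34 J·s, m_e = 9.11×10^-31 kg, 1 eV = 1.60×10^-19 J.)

L = 0.258 nm

From E_n = n²h²/(8m_eL²), L = n·h/√(8m_eE_n).
E_5 = 142 eV = 2.272×10^-17 J, so L = 5·6.63×10^-34/√(8·9.11×10^-31·2.272×10^-17) = 2.58×10^-10 m = 0.258 nm.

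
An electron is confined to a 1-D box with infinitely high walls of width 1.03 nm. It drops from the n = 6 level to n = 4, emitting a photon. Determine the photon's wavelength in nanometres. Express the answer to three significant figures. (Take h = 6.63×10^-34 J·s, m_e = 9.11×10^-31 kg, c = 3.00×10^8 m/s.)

λ = 175 nm

E_1 = h²/(8m_eL²) = 5.685×10^-20 J, so ΔE = (6² − 4²)E_1 = 1.137×10^-18 J.
λ = hc/ΔE = (6.63×10^-34·3.00×10^8)/1.137×10^-18 = 1.75×10^-7 m = 175 nm.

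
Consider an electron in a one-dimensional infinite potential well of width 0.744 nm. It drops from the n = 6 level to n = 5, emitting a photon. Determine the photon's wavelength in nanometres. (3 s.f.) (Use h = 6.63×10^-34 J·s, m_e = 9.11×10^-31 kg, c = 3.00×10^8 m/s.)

E_1 = h²/(8m_eL²) = 1.090×10^-19 J, so ΔE = (6² − 5²)E_1 = 1.199×10^-18 J.
λ = hc/ΔE = (6.63×10^-34·3.00×10^8)/1.199×10^-18 = 1.66×10^-7 m = 166 nm.

λ = 166 nm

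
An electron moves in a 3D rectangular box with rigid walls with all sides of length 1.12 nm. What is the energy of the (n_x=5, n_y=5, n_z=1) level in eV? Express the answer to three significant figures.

E = 15.3 eV

For a 3D rectangular well E = (h²/8m_e)·Σ n_i²/L_i² = (6.626×10^-34)²/(8·9.109×10^-31) · [5²/(1.12 nm)² + 5²/(1.12 nm)² + 1²/(1.12 nm)²].
Evaluating gives E = 2.449×10^-18 J = 15.3 eV.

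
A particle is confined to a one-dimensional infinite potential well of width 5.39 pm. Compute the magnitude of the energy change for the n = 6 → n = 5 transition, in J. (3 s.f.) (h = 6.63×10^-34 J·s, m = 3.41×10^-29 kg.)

|ΔE| = 6.10×10^-16 J

E_1 = h²/(8mL²) = 5.546×10^-17 J.
|ΔE| = |6² − 5²|·E_1 = 11·5.546×10^-17 J = 6.10×10^-16 J.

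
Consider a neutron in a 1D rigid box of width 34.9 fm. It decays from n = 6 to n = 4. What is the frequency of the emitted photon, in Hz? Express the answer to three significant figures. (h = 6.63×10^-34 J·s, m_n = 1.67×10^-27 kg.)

f = 8.15×10^20 Hz

E_1 = h²/(8m_nL²) = 2.701×10^-14 J and ΔE = (6² − 4²)E_1 = 5.402×10^-13 J.
f = ΔE/h = 5.402×10^-13/6.63×10^-34 = 8.15×10^20 Hz.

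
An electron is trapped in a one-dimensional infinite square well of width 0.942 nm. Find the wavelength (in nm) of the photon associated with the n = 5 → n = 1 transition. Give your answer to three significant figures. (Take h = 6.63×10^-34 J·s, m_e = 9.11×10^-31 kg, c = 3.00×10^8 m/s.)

λ = 122 nm

E_1 = h²/(8m_eL²) = 6.797×10^-20 J, so ΔE = (5² − 1²)E_1 = 1.631×10^-18 J.
λ = hc/ΔE = (6.63×10^-34·3.00×10^8)/1.631×10^-18 = 1.22×10^-7 m = 122 nm.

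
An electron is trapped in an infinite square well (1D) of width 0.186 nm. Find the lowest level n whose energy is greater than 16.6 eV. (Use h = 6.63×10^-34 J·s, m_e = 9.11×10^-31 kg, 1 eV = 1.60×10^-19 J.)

E_1 = h²/(8m_eL²) = 1.743×10^-18 J = 10.89 eV.
Need n² > 16.6/10.89 = 1.524, i.e. n > 1.235.
The smallest integer satisfying this is n = 2.

n = 2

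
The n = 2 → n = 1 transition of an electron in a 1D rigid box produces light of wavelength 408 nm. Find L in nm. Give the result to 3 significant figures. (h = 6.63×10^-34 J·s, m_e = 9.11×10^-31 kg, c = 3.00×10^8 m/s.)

The photon carries ΔE = hc/λ = 6.63×10^-34·3.00×10^8/4.08×10^-7 m = 4.875×10^-19 J.
Since ΔE = (2² − 1²)E_1, E_1 = 1.625×10^-19 J, and L = h/√(8m_eE_1) = 6.09×10^-10 m = 0.609 nm.

L = 0.609 nm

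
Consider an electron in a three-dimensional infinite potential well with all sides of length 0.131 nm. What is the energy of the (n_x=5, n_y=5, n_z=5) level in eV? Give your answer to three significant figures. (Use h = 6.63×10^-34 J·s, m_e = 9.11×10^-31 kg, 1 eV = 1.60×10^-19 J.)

For a 3D rectangular well E = (h²/8m_e)·Σ n_i²/L_i² = (6.63×10^-34)²/(8·9.11×10^-31) · [5²/(0.131 nm)² + 5²/(0.131 nm)² + 5²/(0.131 nm)²].
Evaluating gives E = 2.636×10^-16 J = 1.65×10^3 eV.

E = 1.65×10^3 eV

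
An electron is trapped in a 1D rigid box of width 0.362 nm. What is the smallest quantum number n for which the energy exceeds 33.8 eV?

E_1 = h²/(8m_eL²) = 4.598×10^-19 J = 2.870 eV.
Need n² > 33.8/2.870 = 11.78, i.e. n > 3.432.
The smallest integer satisfying this is n = 4.

n = 4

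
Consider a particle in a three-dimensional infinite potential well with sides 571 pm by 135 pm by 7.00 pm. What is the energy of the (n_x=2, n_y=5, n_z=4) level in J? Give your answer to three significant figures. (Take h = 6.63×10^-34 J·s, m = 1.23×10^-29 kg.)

For a 3D rectangular well E = (h²/8m)·Σ n_i²/L_i² = (6.63×10^-34)²/(8·1.23×10^-29) · [2²/(571 pm)² + 5²/(135 pm)² + 4²/(7.00 pm)²].
Evaluating gives E = 1.46×10^-15 J.

E = 1.46×10^-15 J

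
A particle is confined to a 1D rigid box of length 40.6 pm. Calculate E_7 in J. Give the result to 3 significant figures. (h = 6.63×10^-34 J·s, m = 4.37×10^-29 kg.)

E_7 = 3.74×10^-17 J

For an infinite well E_n = n²h²/(8mL²), so E_1 = h²/(8mL²) = (6.63×10^-34)²/(8·4.37×10^-29·(4.06×10^-11 m)²) = 7.628×10^-19 J.
Then E_7 = 7²·E_1 = 49·7.628×10^-19 J = 3.74×10^-17 J.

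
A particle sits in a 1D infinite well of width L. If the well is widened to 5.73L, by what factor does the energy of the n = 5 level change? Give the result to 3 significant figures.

E_n ∝ 1/L², so the energy scales by 1/5.73² = 0.0305.

0.0305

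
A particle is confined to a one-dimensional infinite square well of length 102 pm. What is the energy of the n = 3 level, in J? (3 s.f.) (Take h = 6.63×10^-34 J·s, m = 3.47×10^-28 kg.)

E_3 = 1.37×10^-19 J

For an infinite well E_n = n²h²/(8mL²), so E_1 = h²/(8mL²) = (6.63×10^-34)²/(8·3.47×10^-28·(1.02×10^-10 m)²) = 1.522×10^-20 J.
Then E_3 = 3²·E_1 = 9·1.522×10^-20 J = 1.37×10^-19 J.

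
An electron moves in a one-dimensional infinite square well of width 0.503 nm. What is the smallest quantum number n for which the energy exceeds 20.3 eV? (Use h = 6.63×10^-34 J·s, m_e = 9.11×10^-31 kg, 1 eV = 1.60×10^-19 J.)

n = 4

E_1 = h²/(8m_eL²) = 2.384×10^-19 J = 1.490 eV.
Need n² > 20.3/1.490 = 13.62, i.e. n > 3.691.
The smallest integer satisfying this is n = 4.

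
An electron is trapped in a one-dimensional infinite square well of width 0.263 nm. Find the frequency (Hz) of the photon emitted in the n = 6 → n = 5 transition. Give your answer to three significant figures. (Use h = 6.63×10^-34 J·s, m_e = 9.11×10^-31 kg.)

f = 1.45×10^16 Hz

E_1 = h²/(8m_eL²) = 8.720×10^-19 J and ΔE = (6² − 5²)E_1 = 9.592×10^-18 J.
f = ΔE/h = 9.592×10^-18/6.63×10^-34 = 1.45×10^16 Hz.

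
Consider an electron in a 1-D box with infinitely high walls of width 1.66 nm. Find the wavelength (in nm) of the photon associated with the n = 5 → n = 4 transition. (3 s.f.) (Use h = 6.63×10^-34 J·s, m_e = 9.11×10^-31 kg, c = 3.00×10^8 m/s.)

λ = 1.01×10^3 nm

E_1 = h²/(8m_eL²) = 2.189×10^-20 J, so ΔE = (5² − 4²)E_1 = 1.970×10^-19 J.
λ = hc/ΔE = (6.63×10^-34·3.00×10^8)/1.970×10^-19 = 1.01×10^-6 m = 1.01×10^3 nm.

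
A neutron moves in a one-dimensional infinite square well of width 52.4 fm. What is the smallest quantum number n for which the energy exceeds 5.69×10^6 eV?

n = 9

E_1 = h²/(8m_nL²) = 1.193×10^-14 J = 7.447×10^4 eV.
Need n² > 5.69×10^6/7.447×10^4 = 76.41, i.e. n > 8.741.
The smallest integer satisfying this is n = 9.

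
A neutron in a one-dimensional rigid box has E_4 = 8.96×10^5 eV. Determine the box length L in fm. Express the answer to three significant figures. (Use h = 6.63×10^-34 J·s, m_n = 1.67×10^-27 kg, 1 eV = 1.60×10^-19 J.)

From E_n = n²h²/(8m_nL²), L = n·h/√(8m_nE_n).
E_4 = 8.96×10^5 eV = 1.434×10^-13 J, so L = 4·6.63×10^-34/√(8·1.67×10^-27·1.434×10^-13) = 6.06×10^-14 m = 60.6 fm.

L = 60.6 fm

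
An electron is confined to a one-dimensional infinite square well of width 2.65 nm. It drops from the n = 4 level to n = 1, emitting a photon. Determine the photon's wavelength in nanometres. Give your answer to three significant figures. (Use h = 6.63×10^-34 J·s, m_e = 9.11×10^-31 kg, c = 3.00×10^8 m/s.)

E_1 = h²/(8m_eL²) = 8.589×10^-21 J, so ΔE = (4² − 1²)E_1 = 1.288×10^-19 J.
λ = hc/ΔE = (6.63×10^-34·3.00×10^8)/1.288×10^-19 = 1.54×10^-6 m = 1.54×10^3 nm.

λ = 1.54×10^3 nm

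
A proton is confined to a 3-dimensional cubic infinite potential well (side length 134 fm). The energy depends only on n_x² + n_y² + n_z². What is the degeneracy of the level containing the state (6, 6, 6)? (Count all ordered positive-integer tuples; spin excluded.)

degeneracy = 4

The level has n_x² + n_y² + n_z² = 108. The ordered positive-integer solutions are (2, 2, 10), (2, 10, 2), (6, 6, 6), (10, 2, 2).
That gives 4 states.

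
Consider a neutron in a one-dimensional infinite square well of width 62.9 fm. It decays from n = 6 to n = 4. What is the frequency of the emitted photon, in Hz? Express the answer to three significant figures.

E_1 = h²/(8m_nL²) = 8.281×10^-15 J and ΔE = (6² − 4²)E_1 = 1.656×10^-13 J.
f = ΔE/h = 1.656×10^-13/6.626×10^-34 = 2.50×10^20 Hz.

f = 2.50×10^20 Hz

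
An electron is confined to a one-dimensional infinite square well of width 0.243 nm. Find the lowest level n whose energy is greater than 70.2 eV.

E_1 = h²/(8m_eL²) = 1.020×10^-18 J = 6.367 eV.
Need n² > 70.2/6.367 = 11.03, i.e. n > 3.321.
The smallest integer satisfying this is n = 4.

n = 4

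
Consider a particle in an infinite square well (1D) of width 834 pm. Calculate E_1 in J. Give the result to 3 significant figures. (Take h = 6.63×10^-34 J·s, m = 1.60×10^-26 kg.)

E_1 = 4.94×10^-24 J

For an infinite well E_n = n²h²/(8mL²), so E_1 = h²/(8mL²) = (6.63×10^-34)²/(8·1.60×10^-26·(8.34×10^-10 m)²) = 4.937×10^-24 J.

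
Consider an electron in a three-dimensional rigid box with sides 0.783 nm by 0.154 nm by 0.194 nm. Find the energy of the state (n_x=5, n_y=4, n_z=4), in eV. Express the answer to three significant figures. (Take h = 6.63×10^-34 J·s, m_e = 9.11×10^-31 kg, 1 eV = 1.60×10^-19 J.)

E = 430 eV

For a 3D rectangular well E = (h²/8m_e)·Σ n_i²/L_i² = (6.63×10^-34)²/(8·9.11×10^-31) · [5²/(0.783 nm)² + 4²/(0.154 nm)² + 4²/(0.194 nm)²].
Evaluating gives E = 6.879×10^-17 J = 430 eV.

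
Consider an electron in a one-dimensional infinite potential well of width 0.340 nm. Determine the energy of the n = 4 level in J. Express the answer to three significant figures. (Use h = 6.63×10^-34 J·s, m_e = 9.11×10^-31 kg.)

For an infinite well E_n = n²h²/(8m_eL²), so E_1 = h²/(8m_eL²) = (6.63×10^-34)²/(8·9.11×10^-31·(3.40×10^-10 m)²) = 5.217×10^-19 J.
Then E_4 = 4²·E_1 = 16·5.217×10^-19 J = 8.35×10^-18 J.

E_4 = 8.35×10^-18 J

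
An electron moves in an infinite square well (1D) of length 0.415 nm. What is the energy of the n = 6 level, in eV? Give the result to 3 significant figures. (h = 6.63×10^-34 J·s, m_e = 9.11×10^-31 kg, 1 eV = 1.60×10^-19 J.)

For an infinite well E_n = n²h²/(8m_eL²), so E_1 = h²/(8m_eL²) = (6.63×10^-34)²/(8·9.11×10^-31·(4.15×10^-10 m)²) = 3.502×10^-19 J.
Then E_6 = 6²·E_1 = 36·3.502×10^-19 J = 1.261×10^-17 J.
Converting, E_6 = 1.261×10^-17 J / (1.60×10^-19 J/eV) = 78.8 eV.

E_6 = 78.8 eV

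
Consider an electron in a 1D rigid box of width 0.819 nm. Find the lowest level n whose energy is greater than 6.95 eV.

E_1 = h²/(8m_eL²) = 8.982×10^-20 J = 0.5607 eV.
Need n² > 6.95/0.5607 = 12.40, i.e. n > 3.521.
The smallest integer satisfying this is n = 4.

n = 4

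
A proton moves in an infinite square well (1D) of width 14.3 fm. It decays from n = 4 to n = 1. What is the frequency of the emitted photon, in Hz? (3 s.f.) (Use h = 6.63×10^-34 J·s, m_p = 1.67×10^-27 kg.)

E_1 = h²/(8m_pL²) = 1.609×10^-13 J and ΔE = (4² − 1²)E_1 = 2.414×10^-12 J.
f = ΔE/h = 2.414×10^-12/6.63×10^-34 = 3.64×10^21 Hz.

f = 3.64×10^21 Hz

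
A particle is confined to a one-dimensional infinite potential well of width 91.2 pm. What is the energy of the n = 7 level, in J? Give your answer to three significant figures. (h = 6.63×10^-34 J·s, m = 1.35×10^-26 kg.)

For an infinite well E_n = n²h²/(8mL²), so E_1 = h²/(8mL²) = (6.63×10^-34)²/(8·1.35×10^-26·(9.12×10^-11 m)²) = 4.893×10^-22 J.
Then E_7 = 7²·E_1 = 49·4.893×10^-22 J = 2.40×10^-20 J.

E_7 = 2.40×10^-20 J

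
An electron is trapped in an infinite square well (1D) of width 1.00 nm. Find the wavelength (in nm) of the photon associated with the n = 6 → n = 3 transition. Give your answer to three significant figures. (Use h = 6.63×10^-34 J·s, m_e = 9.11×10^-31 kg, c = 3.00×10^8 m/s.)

λ = 122 nm

E_1 = h²/(8m_eL²) = 6.031×10^-20 J, so ΔE = (6² − 3²)E_1 = 1.628×10^-18 J.
λ = hc/ΔE = (6.63×10^-34·3.00×10^8)/1.628×10^-18 = 1.22×10^-7 m = 122 nm.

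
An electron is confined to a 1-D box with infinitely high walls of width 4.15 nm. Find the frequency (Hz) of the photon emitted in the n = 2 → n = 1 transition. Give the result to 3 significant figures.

f = 1.58×10^13 Hz

E_1 = h²/(8m_eL²) = 3.498×10^-21 J and ΔE = (2² − 1²)E_1 = 1.049×10^-20 J.
f = ΔE/h = 1.049×10^-20/6.626×10^-34 = 1.58×10^13 Hz.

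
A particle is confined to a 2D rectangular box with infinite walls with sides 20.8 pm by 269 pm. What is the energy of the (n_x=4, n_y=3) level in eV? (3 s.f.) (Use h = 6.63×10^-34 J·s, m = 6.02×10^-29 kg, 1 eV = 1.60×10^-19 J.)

For a 2D rectangular well E = (h²/8m)·Σ n_i²/L_i² = (6.63×10^-34)²/(8·6.02×10^-29) · [4²/(20.8 pm)² + 3²/(269 pm)²].
Evaluating gives E = 3.387×10^-17 J = 212 eV.

E = 212 eV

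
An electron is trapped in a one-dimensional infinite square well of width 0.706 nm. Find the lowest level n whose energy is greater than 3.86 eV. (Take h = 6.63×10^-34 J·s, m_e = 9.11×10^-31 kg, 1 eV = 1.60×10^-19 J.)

E_1 = h²/(8m_eL²) = 1.210×10^-19 J = 0.7562 eV.
Need n² > 3.86/0.7562 = 5.104, i.e. n > 2.259.
The smallest integer satisfying this is n = 3.

n = 3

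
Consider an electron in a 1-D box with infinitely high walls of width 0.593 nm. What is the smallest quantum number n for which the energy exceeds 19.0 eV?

n = 5

E_1 = h²/(8m_eL²) = 1.713×10^-19 J = 1.069 eV.
Need n² > 19.0/1.069 = 17.77, i.e. n > 4.215.
The smallest integer satisfying this is n = 5.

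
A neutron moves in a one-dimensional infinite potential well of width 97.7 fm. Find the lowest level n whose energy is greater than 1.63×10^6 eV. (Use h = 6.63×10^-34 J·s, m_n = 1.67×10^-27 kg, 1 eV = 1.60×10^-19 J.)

n = 9

E_1 = h²/(8m_nL²) = 3.447×10^-15 J = 2.154×10^4 eV.
Need n² > 1.63×10^6/2.154×10^4 = 75.67, i.e. n > 8.699.
The smallest integer satisfying this is n = 9.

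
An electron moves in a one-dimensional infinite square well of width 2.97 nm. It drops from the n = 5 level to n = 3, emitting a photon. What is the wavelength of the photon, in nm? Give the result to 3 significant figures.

E_1 = h²/(8m_eL²) = 6.830×10^-21 J, so ΔE = (5² − 3²)E_1 = 1.093×10^-19 J.
λ = hc/ΔE = (6.626×10^-34·2.998×10^8)/1.093×10^-19 = 1.82×10^-6 m = 1.82×10^3 nm.

λ = 1.82×10^3 nm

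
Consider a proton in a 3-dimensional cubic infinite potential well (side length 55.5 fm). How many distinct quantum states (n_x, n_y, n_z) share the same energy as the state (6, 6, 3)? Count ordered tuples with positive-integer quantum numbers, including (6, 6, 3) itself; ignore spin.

The level has n_x² + n_y² + n_z² = 81. The ordered positive-integer solutions are (1, 4, 8), (1, 8, 4), (3, 6, 6), (4, 1, 8), (4, 4, 7), (4, 7, 4), (4, 8, 1), (6, 3, 6), (6, 6, 3), (7, 4, 4), (8, 1, 4), (8, 4, 1).
That gives 12 states.

degeneracy = 12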